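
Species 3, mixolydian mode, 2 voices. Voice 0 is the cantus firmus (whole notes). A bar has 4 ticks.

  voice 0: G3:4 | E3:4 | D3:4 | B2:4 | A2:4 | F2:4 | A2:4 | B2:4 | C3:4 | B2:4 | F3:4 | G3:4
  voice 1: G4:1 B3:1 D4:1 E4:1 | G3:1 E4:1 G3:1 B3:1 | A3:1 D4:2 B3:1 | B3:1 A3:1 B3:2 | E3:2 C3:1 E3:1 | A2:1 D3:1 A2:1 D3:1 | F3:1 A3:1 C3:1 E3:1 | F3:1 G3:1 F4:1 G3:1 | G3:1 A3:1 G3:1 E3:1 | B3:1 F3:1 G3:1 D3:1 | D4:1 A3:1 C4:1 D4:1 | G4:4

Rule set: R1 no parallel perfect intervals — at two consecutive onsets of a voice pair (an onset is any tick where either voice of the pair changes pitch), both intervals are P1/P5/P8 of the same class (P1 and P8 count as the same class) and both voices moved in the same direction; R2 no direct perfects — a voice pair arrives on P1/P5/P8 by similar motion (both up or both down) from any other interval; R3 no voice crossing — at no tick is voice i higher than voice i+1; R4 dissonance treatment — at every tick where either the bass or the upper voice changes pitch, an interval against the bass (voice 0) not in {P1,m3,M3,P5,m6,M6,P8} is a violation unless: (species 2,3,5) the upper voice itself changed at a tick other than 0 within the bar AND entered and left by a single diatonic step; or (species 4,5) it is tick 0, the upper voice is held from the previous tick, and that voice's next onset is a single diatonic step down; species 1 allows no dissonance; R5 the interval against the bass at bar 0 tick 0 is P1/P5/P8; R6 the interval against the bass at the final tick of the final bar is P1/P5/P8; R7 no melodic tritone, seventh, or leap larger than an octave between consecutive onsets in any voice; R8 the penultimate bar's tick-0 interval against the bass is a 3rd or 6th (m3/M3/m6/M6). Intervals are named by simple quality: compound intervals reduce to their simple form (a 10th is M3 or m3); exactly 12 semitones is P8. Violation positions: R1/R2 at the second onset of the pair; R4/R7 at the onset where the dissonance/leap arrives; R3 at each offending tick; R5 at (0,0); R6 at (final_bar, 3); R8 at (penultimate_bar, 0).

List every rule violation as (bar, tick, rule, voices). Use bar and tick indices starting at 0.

(2, 0, R1, (0, 1))
(4, 0, R2, (0, 1))
(7, 0, R4, (0, 1))
(7, 2, R4, (0, 1))
(7, 2, R7, (1,))
(7, 3, R7, (1,))
(9, 1, R4, (0, 1))
(9, 1, R7, (1,))
(10, 0, R7, (0,))
(11, 0, R2, (0, 1))

bar 0: v0=G3 v1=G4 downbeat P8
bar 1: v0=E3 v1=G3 downbeat m3
bar 2: v0=D3 v1=A3 downbeat P5
bar 3: v0=B2 v1=B3 downbeat P8
bar 4: v0=A2 v1=E3 downbeat P5
bar 5: v0=F2 v1=A2 downbeat M3
bar 6: v0=A2 v1=F3 downbeat m6
bar 7: v0=B2 v1=F3 downbeat TT
bar 8: v0=C3 v1=G3 downbeat P5
bar 9: v0=B2 v1=B3 downbeat P8
bar 10: v0=F3 v1=D4 downbeat M6
bar 11: v0=G3 v1=G4 downbeat P8
  -> R1 @ bar 2 tick 0 v(0, 1): E3/B3 P5 -> D3/A3 P5 similar
  -> R2 @ bar 4 tick 0 v(0, 1): B2/B3 P8 -> A2/E3 P5 similar
  -> R4 @ bar 7 tick 0 v(0, 1): B2/F3 TT untreated
  -> R4 @ bar 7 tick 2 v(0, 1): B2/F4 TT untreated
  -> R7 @ bar 7 tick 2 v(1,): G3->F4 leap 10st
  -> R7 @ bar 7 tick 3 v(1,): F4->G3 leap 10st
  -> R4 @ bar 9 tick 1 v(0, 1): B2/F3 TT untreated
  -> R7 @ bar 9 tick 1 v(1,): B3->F3 leap 6st
  -> R7 @ bar 10 tick 0 v(0,): B2->F3 leap 6st
  -> R2 @ bar 11 tick 0 v(0, 1): F3/D4 M6 -> G3/G4 P8 similar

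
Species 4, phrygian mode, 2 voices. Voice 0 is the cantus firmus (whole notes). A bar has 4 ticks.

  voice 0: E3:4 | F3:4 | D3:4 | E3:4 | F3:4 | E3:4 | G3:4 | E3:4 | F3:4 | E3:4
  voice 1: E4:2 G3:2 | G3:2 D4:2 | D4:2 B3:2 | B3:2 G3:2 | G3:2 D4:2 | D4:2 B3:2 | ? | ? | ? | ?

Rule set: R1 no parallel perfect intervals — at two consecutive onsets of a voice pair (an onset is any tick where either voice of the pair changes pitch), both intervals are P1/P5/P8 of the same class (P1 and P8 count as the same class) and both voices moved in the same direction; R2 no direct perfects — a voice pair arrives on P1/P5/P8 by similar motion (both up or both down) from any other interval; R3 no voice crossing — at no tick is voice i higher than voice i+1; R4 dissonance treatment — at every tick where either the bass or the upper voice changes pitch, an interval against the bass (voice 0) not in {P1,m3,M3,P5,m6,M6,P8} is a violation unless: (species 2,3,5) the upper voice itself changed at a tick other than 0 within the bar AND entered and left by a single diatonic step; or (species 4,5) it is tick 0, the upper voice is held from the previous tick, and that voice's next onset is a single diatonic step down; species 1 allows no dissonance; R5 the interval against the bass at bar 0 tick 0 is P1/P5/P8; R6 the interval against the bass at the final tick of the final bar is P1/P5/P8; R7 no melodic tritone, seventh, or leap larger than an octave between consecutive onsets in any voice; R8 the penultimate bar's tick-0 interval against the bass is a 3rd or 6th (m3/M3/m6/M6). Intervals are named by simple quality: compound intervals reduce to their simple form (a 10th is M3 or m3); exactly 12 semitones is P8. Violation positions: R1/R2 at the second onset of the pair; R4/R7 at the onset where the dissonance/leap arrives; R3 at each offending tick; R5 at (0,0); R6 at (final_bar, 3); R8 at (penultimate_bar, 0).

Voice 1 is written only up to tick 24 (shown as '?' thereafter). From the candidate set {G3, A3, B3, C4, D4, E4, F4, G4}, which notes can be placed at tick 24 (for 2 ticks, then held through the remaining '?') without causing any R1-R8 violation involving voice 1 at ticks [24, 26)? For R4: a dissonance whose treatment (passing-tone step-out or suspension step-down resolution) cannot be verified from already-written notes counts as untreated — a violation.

{B3, E4, G3}

G3: legal
A3: violates R4
B3: legal
C4: violates R4
D4: violates R1
E4: legal
F4: violates R4,R7
G4: violates R2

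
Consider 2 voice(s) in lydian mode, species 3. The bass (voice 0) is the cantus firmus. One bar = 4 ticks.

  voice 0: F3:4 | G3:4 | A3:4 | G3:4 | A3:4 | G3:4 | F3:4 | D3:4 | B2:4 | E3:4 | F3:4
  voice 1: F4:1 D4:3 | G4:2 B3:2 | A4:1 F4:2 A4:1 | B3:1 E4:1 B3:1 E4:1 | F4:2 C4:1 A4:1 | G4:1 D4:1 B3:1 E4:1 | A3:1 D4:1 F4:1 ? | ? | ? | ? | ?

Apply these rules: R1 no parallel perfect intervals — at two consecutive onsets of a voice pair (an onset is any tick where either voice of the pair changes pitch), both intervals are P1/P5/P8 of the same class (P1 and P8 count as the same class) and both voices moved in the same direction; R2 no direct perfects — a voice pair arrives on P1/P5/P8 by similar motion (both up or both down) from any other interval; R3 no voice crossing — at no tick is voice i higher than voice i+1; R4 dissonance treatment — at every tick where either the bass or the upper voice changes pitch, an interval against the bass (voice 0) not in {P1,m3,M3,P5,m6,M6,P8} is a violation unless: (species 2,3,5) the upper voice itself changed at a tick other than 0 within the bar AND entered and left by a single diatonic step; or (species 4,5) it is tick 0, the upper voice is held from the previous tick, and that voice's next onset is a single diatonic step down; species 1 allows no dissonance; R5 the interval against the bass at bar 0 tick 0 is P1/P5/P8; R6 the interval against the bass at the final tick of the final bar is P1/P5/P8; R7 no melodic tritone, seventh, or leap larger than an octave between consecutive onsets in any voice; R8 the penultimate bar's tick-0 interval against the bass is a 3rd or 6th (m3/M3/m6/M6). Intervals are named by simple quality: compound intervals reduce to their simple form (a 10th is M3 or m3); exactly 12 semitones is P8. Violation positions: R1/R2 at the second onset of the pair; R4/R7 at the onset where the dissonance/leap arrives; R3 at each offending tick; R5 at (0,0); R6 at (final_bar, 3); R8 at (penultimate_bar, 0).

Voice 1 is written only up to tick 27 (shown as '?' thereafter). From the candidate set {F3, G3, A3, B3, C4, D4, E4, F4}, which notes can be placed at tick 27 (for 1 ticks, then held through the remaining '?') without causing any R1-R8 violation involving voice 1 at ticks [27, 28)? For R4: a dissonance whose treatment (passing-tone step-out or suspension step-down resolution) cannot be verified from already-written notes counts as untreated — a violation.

F3: legal
G3: violates R4,R7
A3: legal
B3: violates R4,R7
C4: legal
D4: legal
E4: violates R4
F4: legal

{A3, C4, D4, F3, F4}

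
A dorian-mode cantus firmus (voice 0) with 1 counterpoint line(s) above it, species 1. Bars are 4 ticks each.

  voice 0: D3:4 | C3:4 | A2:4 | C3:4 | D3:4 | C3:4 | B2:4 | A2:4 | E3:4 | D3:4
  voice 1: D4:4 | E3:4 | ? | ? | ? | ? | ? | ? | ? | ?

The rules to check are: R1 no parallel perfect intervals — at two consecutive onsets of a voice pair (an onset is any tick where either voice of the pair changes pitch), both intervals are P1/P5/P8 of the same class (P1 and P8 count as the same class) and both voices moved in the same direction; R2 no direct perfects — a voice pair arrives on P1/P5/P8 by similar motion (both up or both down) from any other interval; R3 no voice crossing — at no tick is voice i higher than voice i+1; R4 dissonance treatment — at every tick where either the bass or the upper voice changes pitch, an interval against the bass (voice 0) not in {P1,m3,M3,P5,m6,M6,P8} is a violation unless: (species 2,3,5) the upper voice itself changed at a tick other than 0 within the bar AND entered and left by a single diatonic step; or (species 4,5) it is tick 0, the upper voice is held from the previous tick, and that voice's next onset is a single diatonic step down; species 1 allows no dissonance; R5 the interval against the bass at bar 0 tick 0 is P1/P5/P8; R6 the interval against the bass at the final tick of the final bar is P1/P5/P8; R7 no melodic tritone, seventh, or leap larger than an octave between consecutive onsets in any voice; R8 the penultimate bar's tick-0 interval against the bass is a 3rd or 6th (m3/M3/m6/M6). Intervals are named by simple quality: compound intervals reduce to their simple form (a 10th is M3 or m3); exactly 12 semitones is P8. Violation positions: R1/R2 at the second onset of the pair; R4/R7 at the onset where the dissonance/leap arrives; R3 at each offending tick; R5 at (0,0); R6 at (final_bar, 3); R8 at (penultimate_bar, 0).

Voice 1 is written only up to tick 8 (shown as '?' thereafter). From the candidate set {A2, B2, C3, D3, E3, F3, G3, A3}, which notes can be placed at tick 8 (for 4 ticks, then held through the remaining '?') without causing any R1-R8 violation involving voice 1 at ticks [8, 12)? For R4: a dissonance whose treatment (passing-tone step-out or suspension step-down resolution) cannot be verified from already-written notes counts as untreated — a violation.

A2: violates R2
B2: violates R4
C3: legal
D3: violates R4
E3: legal
F3: legal
G3: violates R4
A3: legal

{A3, C3, E3, F3}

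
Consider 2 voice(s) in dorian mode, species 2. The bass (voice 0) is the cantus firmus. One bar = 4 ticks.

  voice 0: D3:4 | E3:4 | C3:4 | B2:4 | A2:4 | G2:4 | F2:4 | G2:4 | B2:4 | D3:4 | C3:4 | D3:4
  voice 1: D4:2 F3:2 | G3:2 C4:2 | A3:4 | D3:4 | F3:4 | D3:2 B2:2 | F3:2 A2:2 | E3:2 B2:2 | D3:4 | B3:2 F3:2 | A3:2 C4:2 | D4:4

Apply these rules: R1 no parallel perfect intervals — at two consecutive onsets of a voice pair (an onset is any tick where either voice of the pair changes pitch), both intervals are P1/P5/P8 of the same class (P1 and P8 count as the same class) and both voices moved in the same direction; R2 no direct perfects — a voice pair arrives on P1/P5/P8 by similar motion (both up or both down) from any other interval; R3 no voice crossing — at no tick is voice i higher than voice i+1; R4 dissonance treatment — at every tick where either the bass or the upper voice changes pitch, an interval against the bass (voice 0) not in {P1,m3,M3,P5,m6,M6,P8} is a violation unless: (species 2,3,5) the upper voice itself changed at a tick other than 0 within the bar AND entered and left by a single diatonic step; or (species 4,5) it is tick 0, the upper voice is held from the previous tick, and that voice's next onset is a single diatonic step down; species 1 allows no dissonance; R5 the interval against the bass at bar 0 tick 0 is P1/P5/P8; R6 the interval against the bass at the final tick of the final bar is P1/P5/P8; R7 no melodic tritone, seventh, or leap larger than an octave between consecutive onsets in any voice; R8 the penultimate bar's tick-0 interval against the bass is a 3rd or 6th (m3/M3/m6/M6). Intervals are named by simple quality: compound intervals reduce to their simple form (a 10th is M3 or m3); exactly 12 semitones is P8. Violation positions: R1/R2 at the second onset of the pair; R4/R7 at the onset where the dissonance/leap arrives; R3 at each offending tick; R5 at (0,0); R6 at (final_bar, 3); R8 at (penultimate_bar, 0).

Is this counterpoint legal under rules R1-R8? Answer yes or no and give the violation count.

No (4 violations)

bar 0: v0=D3 v1=D4 (P8)
bar 1: v0=E3 v1=G3 (m3)
bar 2: v0=C3 v1=A3 (M6)
bar 3: v0=B2 v1=D3 (m3)
bar 4: v0=A2 v1=F3 (m6)
bar 5: v0=G2 v1=D3 (P5)
bar 6: v0=F2 v1=F3 (P8)
bar 7: v0=G2 v1=E3 (M6)
bar 8: v0=B2 v1=D3 (m3)
bar 9: v0=D3 v1=B3 (M6)
bar 10: v0=C3 v1=A3 (M6)
bar 11: v0=D3 v1=D4 (P8)
  R2 @ bar5.0: A2/F3 m6 -> G2/D3 P5 similar
  R7 @ bar6.0: B2->F3 leap 6st
  R7 @ bar9.2: B3->F3 leap 6st
  R1 @ bar11.0: C3/C4 P8 -> D3/D4 P8 similar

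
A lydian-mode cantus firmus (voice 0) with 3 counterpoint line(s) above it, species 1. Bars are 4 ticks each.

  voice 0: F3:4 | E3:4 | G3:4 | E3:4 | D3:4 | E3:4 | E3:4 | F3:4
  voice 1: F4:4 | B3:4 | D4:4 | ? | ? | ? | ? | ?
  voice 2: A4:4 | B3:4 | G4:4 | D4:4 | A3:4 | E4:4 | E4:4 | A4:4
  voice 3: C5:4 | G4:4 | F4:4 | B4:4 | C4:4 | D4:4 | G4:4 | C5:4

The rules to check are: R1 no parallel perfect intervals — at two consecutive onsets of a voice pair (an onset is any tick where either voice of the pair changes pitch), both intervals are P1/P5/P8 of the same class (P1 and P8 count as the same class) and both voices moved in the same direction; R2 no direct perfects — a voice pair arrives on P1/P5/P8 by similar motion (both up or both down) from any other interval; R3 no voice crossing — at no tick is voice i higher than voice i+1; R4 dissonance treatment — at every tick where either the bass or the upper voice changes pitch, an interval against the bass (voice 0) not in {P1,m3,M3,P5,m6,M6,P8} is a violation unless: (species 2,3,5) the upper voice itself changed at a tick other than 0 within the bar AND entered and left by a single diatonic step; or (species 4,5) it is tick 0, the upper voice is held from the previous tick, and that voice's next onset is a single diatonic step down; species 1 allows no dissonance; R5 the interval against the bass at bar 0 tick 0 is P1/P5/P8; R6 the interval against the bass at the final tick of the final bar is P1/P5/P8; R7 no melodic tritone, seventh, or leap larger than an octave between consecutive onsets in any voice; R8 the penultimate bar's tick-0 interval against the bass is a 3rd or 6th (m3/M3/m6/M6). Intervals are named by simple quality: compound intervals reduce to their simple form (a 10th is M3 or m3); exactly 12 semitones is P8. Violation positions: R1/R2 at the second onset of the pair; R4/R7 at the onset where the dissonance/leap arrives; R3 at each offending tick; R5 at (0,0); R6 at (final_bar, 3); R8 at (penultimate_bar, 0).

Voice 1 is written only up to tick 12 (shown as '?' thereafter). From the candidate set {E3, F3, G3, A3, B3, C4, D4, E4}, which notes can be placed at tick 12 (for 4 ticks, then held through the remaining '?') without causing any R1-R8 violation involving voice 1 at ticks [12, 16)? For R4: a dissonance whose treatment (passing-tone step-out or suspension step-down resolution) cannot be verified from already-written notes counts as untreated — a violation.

E3: violates R2,R7
F3: violates R4
G3: violates R2
A3: violates R4
B3: violates R1
C4: legal
D4: violates R4
E4: violates R2,R3

{C4}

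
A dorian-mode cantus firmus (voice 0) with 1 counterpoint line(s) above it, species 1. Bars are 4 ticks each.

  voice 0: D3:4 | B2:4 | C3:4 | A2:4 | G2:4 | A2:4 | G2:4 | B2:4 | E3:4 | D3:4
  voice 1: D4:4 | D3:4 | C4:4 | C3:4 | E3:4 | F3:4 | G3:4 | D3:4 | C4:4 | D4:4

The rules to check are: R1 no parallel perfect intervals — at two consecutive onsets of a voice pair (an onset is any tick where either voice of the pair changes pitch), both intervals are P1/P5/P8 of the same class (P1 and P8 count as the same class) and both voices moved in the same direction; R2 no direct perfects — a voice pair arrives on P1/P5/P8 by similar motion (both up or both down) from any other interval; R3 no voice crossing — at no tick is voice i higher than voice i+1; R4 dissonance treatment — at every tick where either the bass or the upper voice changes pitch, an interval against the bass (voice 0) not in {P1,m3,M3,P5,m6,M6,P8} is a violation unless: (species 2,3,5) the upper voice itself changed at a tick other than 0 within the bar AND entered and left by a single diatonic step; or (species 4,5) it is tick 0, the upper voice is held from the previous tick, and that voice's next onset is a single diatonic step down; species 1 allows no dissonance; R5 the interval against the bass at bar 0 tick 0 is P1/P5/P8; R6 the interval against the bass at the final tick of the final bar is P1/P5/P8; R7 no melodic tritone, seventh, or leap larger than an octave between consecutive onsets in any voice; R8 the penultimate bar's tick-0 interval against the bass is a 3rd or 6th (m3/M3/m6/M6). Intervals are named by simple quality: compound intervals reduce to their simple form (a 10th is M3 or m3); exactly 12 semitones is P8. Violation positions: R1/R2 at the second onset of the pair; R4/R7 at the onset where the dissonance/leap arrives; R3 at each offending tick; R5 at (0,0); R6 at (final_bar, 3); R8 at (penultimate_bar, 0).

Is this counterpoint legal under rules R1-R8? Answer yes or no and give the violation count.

No (3 violations)

bar 0: v0=D3 v1=D4 (P8)
bar 1: v0=B2 v1=D3 (m3)
bar 2: v0=C3 v1=C4 (P8)
bar 3: v0=A2 v1=C3 (m3)
bar 4: v0=G2 v1=E3 (M6)
bar 5: v0=A2 v1=F3 (m6)
bar 6: v0=G2 v1=G3 (P8)
bar 7: v0=B2 v1=D3 (m3)
bar 8: v0=E3 v1=C4 (m6)
bar 9: v0=D3 v1=D4 (P8)
  R2 @ bar2.0: B2/D3 m3 -> C3/C4 P8 similar
  R7 @ bar2.0: D3->C4 leap 10st
  R7 @ bar8.0: D3->C4 leap 10st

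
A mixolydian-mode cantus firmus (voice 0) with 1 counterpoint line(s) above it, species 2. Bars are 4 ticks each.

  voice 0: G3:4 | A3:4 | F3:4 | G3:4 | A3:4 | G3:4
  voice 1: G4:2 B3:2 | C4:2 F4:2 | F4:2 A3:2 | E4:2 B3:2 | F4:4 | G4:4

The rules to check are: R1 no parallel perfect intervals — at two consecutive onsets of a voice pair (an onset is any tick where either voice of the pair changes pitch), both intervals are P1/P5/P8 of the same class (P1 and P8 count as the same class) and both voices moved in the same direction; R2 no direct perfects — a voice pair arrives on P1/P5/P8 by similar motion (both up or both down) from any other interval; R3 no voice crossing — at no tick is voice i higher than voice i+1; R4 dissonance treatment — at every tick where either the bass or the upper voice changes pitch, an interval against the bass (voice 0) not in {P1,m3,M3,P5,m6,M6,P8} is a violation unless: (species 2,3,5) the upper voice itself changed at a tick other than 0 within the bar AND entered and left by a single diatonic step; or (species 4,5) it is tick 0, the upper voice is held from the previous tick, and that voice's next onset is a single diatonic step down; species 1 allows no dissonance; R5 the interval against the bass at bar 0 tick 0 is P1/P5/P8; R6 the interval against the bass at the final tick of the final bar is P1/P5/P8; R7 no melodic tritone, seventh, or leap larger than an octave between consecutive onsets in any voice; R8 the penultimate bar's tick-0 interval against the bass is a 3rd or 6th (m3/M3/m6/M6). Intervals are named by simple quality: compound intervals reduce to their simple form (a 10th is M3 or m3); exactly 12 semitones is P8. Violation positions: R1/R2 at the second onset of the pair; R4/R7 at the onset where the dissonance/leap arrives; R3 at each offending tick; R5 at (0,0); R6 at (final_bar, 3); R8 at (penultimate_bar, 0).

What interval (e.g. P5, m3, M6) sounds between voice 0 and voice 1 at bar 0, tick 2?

voice 0=G3 voice 1=B3 -> M3

M3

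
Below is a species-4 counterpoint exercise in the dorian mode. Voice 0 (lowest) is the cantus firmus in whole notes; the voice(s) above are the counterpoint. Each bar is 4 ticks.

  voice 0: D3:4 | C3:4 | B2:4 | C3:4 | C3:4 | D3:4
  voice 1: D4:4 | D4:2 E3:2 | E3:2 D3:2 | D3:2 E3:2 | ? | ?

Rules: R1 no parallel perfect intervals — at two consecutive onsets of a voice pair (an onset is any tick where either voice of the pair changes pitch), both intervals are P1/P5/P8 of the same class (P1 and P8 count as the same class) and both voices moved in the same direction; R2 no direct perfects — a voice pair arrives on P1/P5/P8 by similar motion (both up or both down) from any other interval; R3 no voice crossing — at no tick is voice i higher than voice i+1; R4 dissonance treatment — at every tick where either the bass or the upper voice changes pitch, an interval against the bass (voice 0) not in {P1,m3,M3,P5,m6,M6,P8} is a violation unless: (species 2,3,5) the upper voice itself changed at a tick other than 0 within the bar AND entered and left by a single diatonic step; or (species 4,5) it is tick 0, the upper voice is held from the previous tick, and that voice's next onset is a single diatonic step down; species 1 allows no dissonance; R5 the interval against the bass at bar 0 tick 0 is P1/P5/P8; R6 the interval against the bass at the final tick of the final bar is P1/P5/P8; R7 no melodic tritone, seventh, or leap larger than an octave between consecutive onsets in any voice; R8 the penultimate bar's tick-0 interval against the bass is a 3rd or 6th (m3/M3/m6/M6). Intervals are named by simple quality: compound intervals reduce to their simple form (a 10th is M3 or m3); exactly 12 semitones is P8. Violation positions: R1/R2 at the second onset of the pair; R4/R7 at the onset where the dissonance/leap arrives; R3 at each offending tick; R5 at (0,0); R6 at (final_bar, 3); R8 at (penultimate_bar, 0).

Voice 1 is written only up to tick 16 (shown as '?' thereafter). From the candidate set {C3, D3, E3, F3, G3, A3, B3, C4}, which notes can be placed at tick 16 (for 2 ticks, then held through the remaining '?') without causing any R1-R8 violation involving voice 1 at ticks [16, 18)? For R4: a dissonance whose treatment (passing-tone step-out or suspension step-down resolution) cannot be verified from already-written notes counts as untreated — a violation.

C3: violates R8
D3: violates R4,R8
E3: legal
F3: violates R4,R8
G3: violates R8
A3: legal
B3: violates R4,R8
C4: violates R8

{A3, E3}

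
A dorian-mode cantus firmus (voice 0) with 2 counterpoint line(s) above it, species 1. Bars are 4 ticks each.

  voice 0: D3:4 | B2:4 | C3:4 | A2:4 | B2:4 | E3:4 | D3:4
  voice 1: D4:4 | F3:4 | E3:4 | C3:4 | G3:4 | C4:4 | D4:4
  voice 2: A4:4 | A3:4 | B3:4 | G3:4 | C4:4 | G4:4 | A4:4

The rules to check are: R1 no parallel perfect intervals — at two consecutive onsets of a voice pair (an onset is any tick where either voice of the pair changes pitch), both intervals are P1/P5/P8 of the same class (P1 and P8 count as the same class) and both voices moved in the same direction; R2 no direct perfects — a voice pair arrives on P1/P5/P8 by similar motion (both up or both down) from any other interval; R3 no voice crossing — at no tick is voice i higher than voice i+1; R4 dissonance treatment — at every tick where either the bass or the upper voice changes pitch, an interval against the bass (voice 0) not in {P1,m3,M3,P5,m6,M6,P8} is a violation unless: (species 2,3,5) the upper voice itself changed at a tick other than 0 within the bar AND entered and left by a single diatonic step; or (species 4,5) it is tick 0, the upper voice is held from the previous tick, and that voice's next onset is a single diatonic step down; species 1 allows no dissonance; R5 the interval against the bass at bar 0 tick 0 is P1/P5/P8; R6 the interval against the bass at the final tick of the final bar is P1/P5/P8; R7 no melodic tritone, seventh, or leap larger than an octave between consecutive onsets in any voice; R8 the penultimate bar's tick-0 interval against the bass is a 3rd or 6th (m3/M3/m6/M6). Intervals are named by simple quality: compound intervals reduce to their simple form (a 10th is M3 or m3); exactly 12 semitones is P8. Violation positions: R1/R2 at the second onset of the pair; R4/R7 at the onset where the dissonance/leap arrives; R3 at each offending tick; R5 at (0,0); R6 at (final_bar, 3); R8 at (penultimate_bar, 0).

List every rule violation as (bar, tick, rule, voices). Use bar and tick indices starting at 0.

bar 0: v0=D3 v1=D4 v2=A4 downbeat P5
bar 1: v0=B2 v1=F3 v2=A3 downbeat m7
bar 2: v0=C3 v1=E3 v2=B3 downbeat M7
bar 3: v0=A2 v1=C3 v2=G3 downbeat m7
bar 4: v0=B2 v1=G3 v2=C4 downbeat m2
bar 5: v0=E3 v1=C4 v2=G4 downbeat m3
bar 6: v0=D3 v1=D4 v2=A4 downbeat P5
  -> R4 @ bar 1 tick 0 v(0, 1): B2/F3 TT untreated
  -> R4 @ bar 1 tick 0 v(0, 2): B2/A3 m7 untreated
  -> R4 @ bar 2 tick 0 v(0, 2): C3/B3 M7 untreated
  -> R1 @ bar 3 tick 0 v(1, 2): E3/B3 P5 -> C3/G3 P5 similar
  -> R4 @ bar 3 tick 0 v(0, 2): A2/G3 m7 untreated
  -> R4 @ bar 4 tick 0 v(0, 2): B2/C4 m2 untreated
  -> R2 @ bar 5 tick 0 v(1, 2): G3/C4 P4 -> C4/G4 P5 similar
  -> R1 @ bar 6 tick 0 v(1, 2): C4/G4 P5 -> D4/A4 P5 similar

(1, 0, R4, (0, 1))
(1, 0, R4, (0, 2))
(2, 0, R4, (0, 2))
(3, 0, R1, (1, 2))
(3, 0, R4, (0, 2))
(4, 0, R4, (0, 2))
(5, 0, R2, (1, 2))
(6, 0, R1, (1, 2))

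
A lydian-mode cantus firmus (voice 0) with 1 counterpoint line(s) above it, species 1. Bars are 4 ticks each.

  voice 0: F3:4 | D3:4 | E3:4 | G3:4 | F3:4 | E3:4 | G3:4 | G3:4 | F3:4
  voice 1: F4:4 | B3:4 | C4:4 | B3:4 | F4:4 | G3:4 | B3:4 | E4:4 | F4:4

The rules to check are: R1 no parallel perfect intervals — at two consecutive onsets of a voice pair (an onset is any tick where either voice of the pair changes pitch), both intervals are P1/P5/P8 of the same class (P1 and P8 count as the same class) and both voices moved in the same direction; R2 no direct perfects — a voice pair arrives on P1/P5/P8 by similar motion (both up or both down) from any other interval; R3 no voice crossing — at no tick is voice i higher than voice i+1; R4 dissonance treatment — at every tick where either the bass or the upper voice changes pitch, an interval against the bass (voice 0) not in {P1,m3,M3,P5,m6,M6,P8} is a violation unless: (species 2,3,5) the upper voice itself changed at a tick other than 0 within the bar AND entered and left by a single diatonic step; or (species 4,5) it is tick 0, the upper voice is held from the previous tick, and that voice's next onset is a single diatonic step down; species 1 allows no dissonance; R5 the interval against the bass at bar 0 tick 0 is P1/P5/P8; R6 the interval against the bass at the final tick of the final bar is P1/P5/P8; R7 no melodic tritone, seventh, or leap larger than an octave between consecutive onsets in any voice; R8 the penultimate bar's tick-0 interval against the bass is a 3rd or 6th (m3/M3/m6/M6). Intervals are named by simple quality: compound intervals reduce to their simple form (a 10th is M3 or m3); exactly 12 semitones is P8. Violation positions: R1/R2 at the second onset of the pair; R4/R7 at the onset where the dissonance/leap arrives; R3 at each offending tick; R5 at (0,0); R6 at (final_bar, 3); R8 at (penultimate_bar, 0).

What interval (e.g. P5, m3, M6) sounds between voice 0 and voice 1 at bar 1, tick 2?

voice 0=D3 voice 1=B3 -> M6

M6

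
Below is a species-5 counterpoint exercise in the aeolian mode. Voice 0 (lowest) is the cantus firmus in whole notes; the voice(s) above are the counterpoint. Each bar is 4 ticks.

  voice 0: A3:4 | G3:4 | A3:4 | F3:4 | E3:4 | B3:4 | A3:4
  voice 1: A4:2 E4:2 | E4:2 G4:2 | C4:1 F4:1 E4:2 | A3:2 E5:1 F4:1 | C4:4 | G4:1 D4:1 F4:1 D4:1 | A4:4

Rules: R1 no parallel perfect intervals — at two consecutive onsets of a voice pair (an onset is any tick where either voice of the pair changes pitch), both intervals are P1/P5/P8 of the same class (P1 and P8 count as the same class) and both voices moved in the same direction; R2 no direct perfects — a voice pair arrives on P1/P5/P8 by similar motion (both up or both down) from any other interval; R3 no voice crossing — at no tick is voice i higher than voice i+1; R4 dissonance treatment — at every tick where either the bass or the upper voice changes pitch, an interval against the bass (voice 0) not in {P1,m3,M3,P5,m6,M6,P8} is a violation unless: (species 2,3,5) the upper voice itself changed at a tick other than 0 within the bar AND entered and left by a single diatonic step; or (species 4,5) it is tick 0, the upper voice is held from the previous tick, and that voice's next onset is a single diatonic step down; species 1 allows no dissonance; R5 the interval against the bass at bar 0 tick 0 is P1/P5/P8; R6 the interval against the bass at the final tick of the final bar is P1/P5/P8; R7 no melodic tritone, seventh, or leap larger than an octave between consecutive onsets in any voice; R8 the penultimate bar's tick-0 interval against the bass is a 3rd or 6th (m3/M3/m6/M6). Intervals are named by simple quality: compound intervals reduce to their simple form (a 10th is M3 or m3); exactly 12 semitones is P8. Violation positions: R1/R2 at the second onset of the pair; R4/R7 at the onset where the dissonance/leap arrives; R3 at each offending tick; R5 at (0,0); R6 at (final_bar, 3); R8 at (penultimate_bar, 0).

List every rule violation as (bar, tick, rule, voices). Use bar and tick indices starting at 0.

bar 0: v0=A3 v1=A4 downbeat P8
bar 1: v0=G3 v1=E4 downbeat M6
bar 2: v0=A3 v1=C4 downbeat m3
bar 3: v0=F3 v1=A3 downbeat M3
bar 4: v0=E3 v1=C4 downbeat m6
bar 5: v0=B3 v1=G4 downbeat m6
bar 6: v0=A3 v1=A4 downbeat P8
  -> R4 @ bar 3 tick 2 v(0, 1): F3/E5 M7 untreated
  -> R7 @ bar 3 tick 2 v(1,): A3->E5 leap 19st
  -> R7 @ bar 3 tick 3 v(1,): E5->F4 leap 11st
  -> R4 @ bar 5 tick 2 v(0, 1): B3/F4 TT untreated

(3, 2, R4, (0, 1))
(3, 2, R7, (1,))
(3, 3, R7, (1,))
(5, 2, R4, (0, 1))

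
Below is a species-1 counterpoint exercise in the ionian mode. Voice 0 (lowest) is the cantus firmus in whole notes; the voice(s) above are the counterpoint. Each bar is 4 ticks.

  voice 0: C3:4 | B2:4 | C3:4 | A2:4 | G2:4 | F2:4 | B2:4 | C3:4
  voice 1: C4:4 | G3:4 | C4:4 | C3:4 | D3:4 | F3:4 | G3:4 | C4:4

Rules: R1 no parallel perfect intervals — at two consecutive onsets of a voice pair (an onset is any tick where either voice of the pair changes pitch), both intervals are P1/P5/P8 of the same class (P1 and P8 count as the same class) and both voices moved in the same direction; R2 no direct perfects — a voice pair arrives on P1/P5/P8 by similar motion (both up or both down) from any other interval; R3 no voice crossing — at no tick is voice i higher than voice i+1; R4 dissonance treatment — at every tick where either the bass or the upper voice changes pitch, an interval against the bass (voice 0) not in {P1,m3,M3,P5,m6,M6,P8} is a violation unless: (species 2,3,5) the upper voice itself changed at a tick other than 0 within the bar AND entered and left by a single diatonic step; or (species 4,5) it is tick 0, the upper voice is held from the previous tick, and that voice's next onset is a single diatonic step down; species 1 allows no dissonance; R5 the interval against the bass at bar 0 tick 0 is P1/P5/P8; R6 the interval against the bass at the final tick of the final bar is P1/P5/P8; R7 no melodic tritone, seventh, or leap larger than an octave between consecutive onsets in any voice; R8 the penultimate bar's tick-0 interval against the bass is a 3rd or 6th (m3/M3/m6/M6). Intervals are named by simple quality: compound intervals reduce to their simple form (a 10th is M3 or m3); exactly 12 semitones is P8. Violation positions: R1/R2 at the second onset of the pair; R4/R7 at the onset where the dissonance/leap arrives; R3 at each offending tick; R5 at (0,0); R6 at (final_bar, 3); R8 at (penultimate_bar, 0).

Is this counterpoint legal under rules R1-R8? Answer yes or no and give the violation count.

No (3 violations)

bar 0: v0=C3 v1=C4 (P8)
bar 1: v0=B2 v1=G3 (m6)
bar 2: v0=C3 v1=C4 (P8)
bar 3: v0=A2 v1=C3 (m3)
bar 4: v0=G2 v1=D3 (P5)
bar 5: v0=F2 v1=F3 (P8)
bar 6: v0=B2 v1=G3 (m6)
bar 7: v0=C3 v1=C4 (P8)
  R2 @ bar2.0: B2/G3 m6 -> C3/C4 P8 similar
  R7 @ bar6.0: F2->B2 leap 6st
  R2 @ bar7.0: B2/G3 m6 -> C3/C4 P8 similar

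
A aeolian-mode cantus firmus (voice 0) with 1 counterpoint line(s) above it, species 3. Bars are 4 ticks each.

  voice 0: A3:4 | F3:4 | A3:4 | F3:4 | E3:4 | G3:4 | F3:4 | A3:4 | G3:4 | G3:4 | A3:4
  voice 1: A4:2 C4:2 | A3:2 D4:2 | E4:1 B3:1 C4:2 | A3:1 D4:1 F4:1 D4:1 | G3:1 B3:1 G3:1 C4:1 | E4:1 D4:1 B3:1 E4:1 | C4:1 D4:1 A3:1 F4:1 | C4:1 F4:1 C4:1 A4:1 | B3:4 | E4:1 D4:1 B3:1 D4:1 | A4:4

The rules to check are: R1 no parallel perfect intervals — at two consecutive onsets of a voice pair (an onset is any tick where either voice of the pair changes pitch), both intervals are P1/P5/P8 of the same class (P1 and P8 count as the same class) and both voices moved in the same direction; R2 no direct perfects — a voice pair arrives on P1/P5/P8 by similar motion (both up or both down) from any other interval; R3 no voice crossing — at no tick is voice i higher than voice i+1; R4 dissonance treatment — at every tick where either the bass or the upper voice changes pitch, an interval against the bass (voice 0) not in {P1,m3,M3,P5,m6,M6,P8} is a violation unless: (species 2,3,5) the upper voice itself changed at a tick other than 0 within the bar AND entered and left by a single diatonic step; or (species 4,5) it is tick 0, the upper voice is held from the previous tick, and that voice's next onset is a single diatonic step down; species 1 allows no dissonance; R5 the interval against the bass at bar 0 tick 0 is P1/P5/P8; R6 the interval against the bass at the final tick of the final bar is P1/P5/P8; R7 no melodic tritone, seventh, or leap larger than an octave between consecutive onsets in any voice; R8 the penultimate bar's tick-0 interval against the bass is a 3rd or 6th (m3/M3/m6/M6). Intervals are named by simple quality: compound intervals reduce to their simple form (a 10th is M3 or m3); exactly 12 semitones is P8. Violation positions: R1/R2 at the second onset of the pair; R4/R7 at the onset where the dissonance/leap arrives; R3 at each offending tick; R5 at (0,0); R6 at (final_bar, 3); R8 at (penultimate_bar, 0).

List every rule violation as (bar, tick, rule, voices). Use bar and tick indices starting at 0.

(2, 0, R2, (0, 1))
(2, 1, R4, (0, 1))
(6, 0, R2, (0, 1))
(8, 0, R7, (1,))
(10, 0, R2, (0, 1))

bar 0: v0=A3 v1=A4 downbeat P8
bar 1: v0=F3 v1=A3 downbeat M3
bar 2: v0=A3 v1=E4 downbeat P5
bar 3: v0=F3 v1=A3 downbeat M3
bar 4: v0=E3 v1=G3 downbeat m3
bar 5: v0=G3 v1=E4 downbeat M6
bar 6: v0=F3 v1=C4 downbeat P5
bar 7: v0=A3 v1=C4 downbeat m3
bar 8: v0=G3 v1=B3 downbeat M3
bar 9: v0=G3 v1=E4 downbeat M6
bar 10: v0=A3 v1=A4 downbeat P8
  -> R2 @ bar 2 tick 0 v(0, 1): F3/D4 M6 -> A3/E4 P5 similar
  -> R4 @ bar 2 tick 1 v(0, 1): A3/B3 M2 untreated
  -> R2 @ bar 6 tick 0 v(0, 1): G3/E4 M6 -> F3/C4 P5 similar
  -> R7 @ bar 8 tick 0 v(1,): A4->B3 leap 10st
  -> R2 @ bar 10 tick 0 v(0, 1): G3/D4 P5 -> A3/A4 P8 similar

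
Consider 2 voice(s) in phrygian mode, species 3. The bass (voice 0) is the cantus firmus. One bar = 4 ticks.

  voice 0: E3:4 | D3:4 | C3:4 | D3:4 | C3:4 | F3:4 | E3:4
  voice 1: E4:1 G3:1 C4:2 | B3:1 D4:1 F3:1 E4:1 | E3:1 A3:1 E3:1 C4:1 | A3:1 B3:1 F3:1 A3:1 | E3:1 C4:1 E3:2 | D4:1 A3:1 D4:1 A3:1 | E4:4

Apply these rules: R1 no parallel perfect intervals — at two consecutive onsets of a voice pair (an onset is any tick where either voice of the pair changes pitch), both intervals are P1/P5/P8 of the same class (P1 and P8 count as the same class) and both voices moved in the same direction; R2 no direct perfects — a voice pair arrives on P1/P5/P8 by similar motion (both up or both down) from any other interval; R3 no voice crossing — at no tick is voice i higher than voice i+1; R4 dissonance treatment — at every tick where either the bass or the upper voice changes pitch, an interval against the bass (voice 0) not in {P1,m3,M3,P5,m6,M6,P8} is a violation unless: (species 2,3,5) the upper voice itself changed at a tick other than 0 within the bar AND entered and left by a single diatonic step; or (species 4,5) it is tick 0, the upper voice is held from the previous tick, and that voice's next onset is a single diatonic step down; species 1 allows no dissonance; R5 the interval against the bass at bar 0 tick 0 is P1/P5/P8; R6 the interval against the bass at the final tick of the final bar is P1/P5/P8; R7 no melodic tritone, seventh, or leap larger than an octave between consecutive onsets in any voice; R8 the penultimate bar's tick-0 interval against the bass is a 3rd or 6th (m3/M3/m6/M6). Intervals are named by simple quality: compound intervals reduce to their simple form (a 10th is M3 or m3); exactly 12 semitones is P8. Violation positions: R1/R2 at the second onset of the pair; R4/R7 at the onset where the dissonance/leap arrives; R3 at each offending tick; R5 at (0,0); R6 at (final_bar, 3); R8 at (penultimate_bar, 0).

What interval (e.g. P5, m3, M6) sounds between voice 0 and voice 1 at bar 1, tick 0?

voice 0=D3 voice 1=B3 -> M6

M6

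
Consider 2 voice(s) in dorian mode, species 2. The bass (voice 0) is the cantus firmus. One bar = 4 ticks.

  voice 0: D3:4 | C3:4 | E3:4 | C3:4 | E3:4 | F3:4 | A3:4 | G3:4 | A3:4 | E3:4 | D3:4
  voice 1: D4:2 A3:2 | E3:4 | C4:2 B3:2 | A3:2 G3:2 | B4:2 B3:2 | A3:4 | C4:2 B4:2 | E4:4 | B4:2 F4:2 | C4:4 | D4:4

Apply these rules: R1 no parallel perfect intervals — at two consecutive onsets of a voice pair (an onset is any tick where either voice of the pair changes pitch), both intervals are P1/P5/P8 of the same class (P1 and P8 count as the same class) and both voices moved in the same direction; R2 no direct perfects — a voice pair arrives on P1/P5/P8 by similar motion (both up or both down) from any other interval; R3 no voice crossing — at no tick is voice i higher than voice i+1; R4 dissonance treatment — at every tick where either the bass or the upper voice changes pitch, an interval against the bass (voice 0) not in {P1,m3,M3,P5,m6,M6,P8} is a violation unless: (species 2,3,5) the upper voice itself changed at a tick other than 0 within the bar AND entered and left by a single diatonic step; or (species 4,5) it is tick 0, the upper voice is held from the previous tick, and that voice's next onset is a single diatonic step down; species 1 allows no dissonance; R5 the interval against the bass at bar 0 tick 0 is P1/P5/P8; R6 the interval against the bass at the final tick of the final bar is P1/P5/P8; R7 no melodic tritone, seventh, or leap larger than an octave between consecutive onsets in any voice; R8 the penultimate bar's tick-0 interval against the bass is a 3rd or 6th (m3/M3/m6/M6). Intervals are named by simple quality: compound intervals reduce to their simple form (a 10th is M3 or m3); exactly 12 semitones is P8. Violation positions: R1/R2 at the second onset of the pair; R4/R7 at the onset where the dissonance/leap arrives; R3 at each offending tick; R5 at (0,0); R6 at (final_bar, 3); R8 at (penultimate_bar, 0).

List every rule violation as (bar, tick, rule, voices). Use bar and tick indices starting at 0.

(4, 0, R1, (0, 1))
(4, 0, R7, (1,))
(6, 2, R4, (0, 1))
(6, 2, R7, (1,))
(8, 0, R4, (0, 1))
(8, 2, R7, (1,))

bar 0: v0=D3 v1=D4 downbeat P8
bar 1: v0=C3 v1=E3 downbeat M3
bar 2: v0=E3 v1=C4 downbeat m6
bar 3: v0=C3 v1=A3 downbeat M6
bar 4: v0=E3 v1=B4 downbeat P5
bar 5: v0=F3 v1=A3 downbeat M3
bar 6: v0=A3 v1=C4 downbeat m3
bar 7: v0=G3 v1=E4 downbeat M6
bar 8: v0=A3 v1=B4 downbeat M2
bar 9: v0=E3 v1=C4 downbeat m6
bar 10: v0=D3 v1=D4 downbeat P8
  -> R1 @ bar 4 tick 0 v(0, 1): C3/G3 P5 -> E3/B4 P5 similar
  -> R7 @ bar 4 tick 0 v(1,): G3->B4 leap 16st
  -> R4 @ bar 6 tick 2 v(0, 1): A3/B4 M2 untreated
  -> R7 @ bar 6 tick 2 v(1,): C4->B4 leap 11st
  -> R4 @ bar 8 tick 0 v(0, 1): A3/B4 M2 untreated
  -> R7 @ bar 8 tick 2 v(1,): B4->F4 leap 6st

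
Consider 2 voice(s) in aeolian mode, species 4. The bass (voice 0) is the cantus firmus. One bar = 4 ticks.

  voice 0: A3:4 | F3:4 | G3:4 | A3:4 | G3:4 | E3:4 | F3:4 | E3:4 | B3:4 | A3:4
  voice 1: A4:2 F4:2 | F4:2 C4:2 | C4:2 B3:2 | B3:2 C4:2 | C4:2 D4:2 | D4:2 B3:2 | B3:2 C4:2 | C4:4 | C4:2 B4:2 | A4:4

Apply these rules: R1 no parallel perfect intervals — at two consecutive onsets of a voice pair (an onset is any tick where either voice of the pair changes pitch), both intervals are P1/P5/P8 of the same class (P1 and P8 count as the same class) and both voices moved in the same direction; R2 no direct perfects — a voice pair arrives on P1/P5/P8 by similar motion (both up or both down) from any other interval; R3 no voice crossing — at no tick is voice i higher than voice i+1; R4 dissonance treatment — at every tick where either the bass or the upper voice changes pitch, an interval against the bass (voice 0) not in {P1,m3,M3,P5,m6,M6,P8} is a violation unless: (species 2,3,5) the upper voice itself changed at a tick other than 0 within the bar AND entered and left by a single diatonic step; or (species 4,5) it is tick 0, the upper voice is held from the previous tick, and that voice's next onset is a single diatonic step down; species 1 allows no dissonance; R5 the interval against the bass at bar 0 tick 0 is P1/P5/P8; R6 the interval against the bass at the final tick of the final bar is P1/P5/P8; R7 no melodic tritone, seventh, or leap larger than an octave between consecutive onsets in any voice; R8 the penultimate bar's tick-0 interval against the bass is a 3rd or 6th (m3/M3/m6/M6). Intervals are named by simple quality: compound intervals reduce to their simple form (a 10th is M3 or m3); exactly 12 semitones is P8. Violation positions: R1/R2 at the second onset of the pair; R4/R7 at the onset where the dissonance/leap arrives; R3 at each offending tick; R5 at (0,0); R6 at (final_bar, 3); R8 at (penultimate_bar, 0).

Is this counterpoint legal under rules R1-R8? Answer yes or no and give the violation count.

No (8 violations)

bar 0: v0=A3 v1=A4 (P8)
bar 1: v0=F3 v1=F4 (P8)
bar 2: v0=G3 v1=C4 (P4)
bar 3: v0=A3 v1=B3 (M2)
bar 4: v0=G3 v1=C4 (P4)
bar 5: v0=E3 v1=D4 (m7)
bar 6: v0=F3 v1=B3 (TT)
bar 7: v0=E3 v1=C4 (m6)
bar 8: v0=B3 v1=C4 (m2)
bar 9: v0=A3 v1=A4 (P8)
  R4 @ bar3.0: A3/B3 M2 untreated
  R4 @ bar4.0: G3/C4 P4 untreated
  R4 @ bar5.0: E3/D4 m7 untreated
  R4 @ bar6.0: F3/B3 TT untreated
  R4 @ bar8.0: B3/C4 m2 untreated
  R8 @ bar8.0: penult m2 not 3rd/6th
  R7 @ bar8.2: C4->B4 leap 11st
  R1 @ bar9.0: B3/B4 P8 -> A3/A4 P8 similar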